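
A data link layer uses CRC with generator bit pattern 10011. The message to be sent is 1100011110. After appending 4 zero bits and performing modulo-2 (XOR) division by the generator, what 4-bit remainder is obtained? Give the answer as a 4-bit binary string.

0110

Append 4 zeros: 11000111100000. Divide by 10011 (XOR where the leading bit is 1):
  pos 0: 11000 XOR 10011 = 01011
  pos 1: 10111 XOR 10011 = 00100
  pos 3: 10011 XOR 10011 = 00000
  pos 8: 10000 XOR 10011 = 00011
Remainder (last 4 bits) = 0110. This is the CRC / FCS.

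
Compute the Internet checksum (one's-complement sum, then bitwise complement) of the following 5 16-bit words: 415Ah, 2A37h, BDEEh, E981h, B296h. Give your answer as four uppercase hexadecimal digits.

3A67

One's-complement addition (fold any carry out of bit 15 back into bit 0):
  0x415A + 0x2A37 = 0x06B91
  0x6B91 + 0xBDEE = 0x1297F → wrap carry → 0x2980
  0x2980 + 0xE981 = 0x11301 → wrap carry → 0x1302
  0x1302 + 0xB296 = 0x0C598
One's-complement sum = 0xC598.
Checksum = ~0xC598 & 0xFFFF = 0x3A67.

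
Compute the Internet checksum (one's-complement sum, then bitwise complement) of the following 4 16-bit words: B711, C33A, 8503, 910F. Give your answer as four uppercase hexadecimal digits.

One's-complement addition (fold any carry out of bit 15 back into bit 0):
  0xB711 + 0xC33A = 0x17A4B → wrap carry → 0x7A4C
  0x7A4C + 0x8503 = 0x0FF4F
  0xFF4F + 0x910F = 0x1905E → wrap carry → 0x905F
One's-complement sum = 0x905F.
Checksum = ~0x905F & 0xFFFF = 0x6FA0.

6FA0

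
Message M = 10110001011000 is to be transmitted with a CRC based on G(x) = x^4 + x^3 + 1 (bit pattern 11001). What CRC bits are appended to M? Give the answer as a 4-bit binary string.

1010

Append 4 zeros: 101100010110000000. Divide by 11001 (XOR where the leading bit is 1):
  pos 0: 10110 XOR 11001 = 01111
  pos 1: 11110 XOR 11001 = 00111
  pos 3: 11101 XOR 11001 = 00100
  pos 5: 10001 XOR 11001 = 01000
  pos 6: 10001 XOR 11001 = 01000
  pos 7: 10000 XOR 11001 = 01001
  pos 8: 10010 XOR 11001 = 01011
  pos 9: 10110 XOR 11001 = 01111
  pos 10: 11110 XOR 11001 = 00111
  pos 12: 11100 XOR 11001 = 00101
Remainder (last 4 bits) = 1010. This is the CRC / FCS.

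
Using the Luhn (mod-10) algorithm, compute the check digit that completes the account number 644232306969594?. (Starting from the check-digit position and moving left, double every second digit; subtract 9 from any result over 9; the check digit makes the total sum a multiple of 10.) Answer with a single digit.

Partial digits right→left: 4 9 5 9 6 9 6 0 3 2 3 2 4 4 6
Double every second digit counting from the check-digit position (so the 1st, 3rd, 5th, ... of the partial from the right).
  doubled (with −9 where >9): 8 1 3 3 6 6 8 3 → sum 38
  kept as-is: 9 9 9 0 2 2 4 → sum 35
Total = 38 + 35 = 73.
Check digit = (10 − (73 mod 10)) mod 10 = 7.

7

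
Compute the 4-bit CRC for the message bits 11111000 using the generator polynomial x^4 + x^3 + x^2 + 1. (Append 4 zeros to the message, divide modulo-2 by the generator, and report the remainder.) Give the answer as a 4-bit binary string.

Append 4 zeros: 111110000000. Divide by 11101 (XOR where the leading bit is 1):
  pos 0: 11111 XOR 11101 = 00010
  pos 3: 10000 XOR 11101 = 01101
  pos 4: 11010 XOR 11101 = 00111
  pos 6: 11100 XOR 11101 = 00001
Remainder (last 4 bits) = 0010. This is the CRC / FCS.

0010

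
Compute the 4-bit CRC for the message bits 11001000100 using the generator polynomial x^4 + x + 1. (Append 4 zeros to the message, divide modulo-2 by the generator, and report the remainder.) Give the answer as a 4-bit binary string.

1111

Append 4 zeros: 110010001000000. Divide by 10011 (XOR where the leading bit is 1):
  pos 0: 11001 XOR 10011 = 01010
  pos 1: 10100 XOR 10011 = 00111
  pos 3: 11100 XOR 10011 = 01111
  pos 4: 11111 XOR 10011 = 01100
  pos 5: 11000 XOR 10011 = 01011
  pos 6: 10110 XOR 10011 = 00101
  pos 8: 10100 XOR 10011 = 00111
  pos 10: 11100 XOR 10011 = 01111
Remainder (last 4 bits) = 1111. This is the CRC / FCS.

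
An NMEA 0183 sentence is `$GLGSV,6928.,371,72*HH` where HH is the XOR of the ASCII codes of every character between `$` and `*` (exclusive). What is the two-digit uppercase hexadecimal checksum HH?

7E

XOR the ASCII codes of the payload characters:
  'G' = 0x47 → acc = 0x47
  'L' = 0x4C → acc = 0x0B
  'G' = 0x47 → acc = 0x4C
  'S' = 0x53 → acc = 0x1F
  'V' = 0x56 → acc = 0x49
  ',' = 0x2C → acc = 0x65
  '6' = 0x36 → acc = 0x53
  '9' = 0x39 → acc = 0x6A
  '2' = 0x32 → acc = 0x58
  '8' = 0x38 → acc = 0x60
  '.' = 0x2E → acc = 0x4E
  ',' = 0x2C → acc = 0x62
  '3' = 0x33 → acc = 0x51
  '7' = 0x37 → acc = 0x66
  '1' = 0x31 → acc = 0x57
  ',' = 0x2C → acc = 0x7B
  '7' = 0x37 → acc = 0x4C
  '2' = 0x32 → acc = 0x7E
Checksum = 0x7E.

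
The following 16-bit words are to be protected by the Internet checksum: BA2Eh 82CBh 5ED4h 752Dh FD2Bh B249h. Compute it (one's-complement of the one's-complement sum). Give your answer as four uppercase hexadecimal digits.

3F8E

One's-complement addition (fold any carry out of bit 15 back into bit 0):
  0xBA2E + 0x82CB = 0x13CF9 → wrap carry → 0x3CFA
  0x3CFA + 0x5ED4 = 0x09BCE
  0x9BCE + 0x752D = 0x110FB → wrap carry → 0x10FC
  0x10FC + 0xFD2B = 0x10E27 → wrap carry → 0x0E28
  0x0E28 + 0xB249 = 0x0C071
One's-complement sum = 0xC071.
Checksum = ~0xC071 & 0xFFFF = 0x3F8E.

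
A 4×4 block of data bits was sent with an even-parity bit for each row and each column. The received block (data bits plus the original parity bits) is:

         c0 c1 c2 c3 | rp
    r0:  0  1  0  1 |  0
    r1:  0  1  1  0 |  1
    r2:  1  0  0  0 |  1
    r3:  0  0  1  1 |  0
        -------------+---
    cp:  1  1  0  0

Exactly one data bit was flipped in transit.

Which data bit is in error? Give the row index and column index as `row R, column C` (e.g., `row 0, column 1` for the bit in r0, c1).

row 1, column 1

Recompute each row's even parity and compare to rp:
  r0: data parity 0, sent rp 0 → ok
  r1: data parity 0, sent rp 1 → mismatch
  r2: data parity 1, sent rp 1 → ok
  r3: data parity 0, sent rp 0 → ok
Recompute each column's even parity and compare to cp:
  c0: data parity 1, sent cp 1 → ok
  c1: data parity 0, sent cp 1 → mismatch
  c2: data parity 0, sent cp 0 → ok
  c3: data parity 0, sent cp 0 → ok
Exactly one row (r1) and one column (c1) fail → the flipped bit is at their intersection.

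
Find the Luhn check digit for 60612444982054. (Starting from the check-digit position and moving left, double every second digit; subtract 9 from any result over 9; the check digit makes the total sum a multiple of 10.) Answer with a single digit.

3

Partial digits right→left: 4 5 0 2 8 9 4 4 4 2 1 6 0 6
Double every second digit counting from the check-digit position (so the 1st, 3rd, 5th, ... of the partial from the right).
  doubled (with −9 where >9): 8 0 7 8 8 2 0 → sum 33
  kept as-is: 5 2 9 4 2 6 6 → sum 34
Total = 33 + 34 = 67.
Check digit = (10 − (67 mod 10)) mod 10 = 3.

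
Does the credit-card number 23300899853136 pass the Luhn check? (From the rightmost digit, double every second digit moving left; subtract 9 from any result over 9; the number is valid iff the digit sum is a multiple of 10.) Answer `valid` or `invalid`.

valid

From the right, keep odd positions and double even positions (subtract 9 from any doubled value over 9):
  doubled (positions 2,4,...): 6 6 7 9 0 6 4 → sum 38
  kept (positions 1,3,...): 6 1 5 9 8 0 3 → sum 32
Total = 70.
70 mod 10 = 0, so the number is valid.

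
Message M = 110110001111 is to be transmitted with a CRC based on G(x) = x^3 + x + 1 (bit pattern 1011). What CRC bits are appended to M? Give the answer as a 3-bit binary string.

110

Append 3 zeros: 110110001111000. Divide by 1011 (XOR where the leading bit is 1):
  pos 0: 1101 XOR 1011 = 0110
  pos 1: 1101 XOR 1011 = 0110
  pos 2: 1100 XOR 1011 = 0111
  pos 3: 1110 XOR 1011 = 0101
  pos 4: 1010 XOR 1011 = 0001
  pos 7: 1111 XOR 1011 = 0100
  pos 8: 1001 XOR 1011 = 0010
  pos 10: 1000 XOR 1011 = 0011
Remainder (last 3 bits) = 110. This is the CRC / FCS.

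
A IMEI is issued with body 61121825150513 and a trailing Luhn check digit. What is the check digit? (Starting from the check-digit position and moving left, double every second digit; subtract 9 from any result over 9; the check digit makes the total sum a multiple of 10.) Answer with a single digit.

6

Partial digits right→left: 3 1 5 0 5 1 5 2 8 1 2 1 1 6
Double every second digit counting from the check-digit position (so the 1st, 3rd, 5th, ... of the partial from the right).
  doubled (with −9 where >9): 6 1 1 1 7 4 2 → sum 22
  kept as-is: 1 0 1 2 1 1 6 → sum 12
Total = 22 + 12 = 34.
Check digit = (10 − (34 mod 10)) mod 10 = 6.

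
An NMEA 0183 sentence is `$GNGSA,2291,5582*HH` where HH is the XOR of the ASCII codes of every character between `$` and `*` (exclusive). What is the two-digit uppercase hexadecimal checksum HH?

5E

XOR the ASCII codes of the payload characters:
  'G' = 0x47 → acc = 0x47
  'N' = 0x4E → acc = 0x09
  'G' = 0x47 → acc = 0x4E
  'S' = 0x53 → acc = 0x1D
  'A' = 0x41 → acc = 0x5C
  ',' = 0x2C → acc = 0x70
  '2' = 0x32 → acc = 0x42
  '2' = 0x32 → acc = 0x70
  '9' = 0x39 → acc = 0x49
  '1' = 0x31 → acc = 0x78
  ',' = 0x2C → acc = 0x54
  '5' = 0x35 → acc = 0x61
  '5' = 0x35 → acc = 0x54
  '8' = 0x38 → acc = 0x6C
  '2' = 0x32 → acc = 0x5E
Checksum = 0x5E.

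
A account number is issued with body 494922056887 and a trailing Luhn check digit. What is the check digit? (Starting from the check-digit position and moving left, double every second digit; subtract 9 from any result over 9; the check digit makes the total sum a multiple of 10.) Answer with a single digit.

1

Partial digits right→left: 7 8 8 6 5 0 2 2 9 4 9 4
Double every second digit counting from the check-digit position (so the 1st, 3rd, 5th, ... of the partial from the right).
  doubled (with −9 where >9): 5 7 1 4 9 9 → sum 35
  kept as-is: 8 6 0 2 4 4 → sum 24
Total = 35 + 24 = 59.
Check digit = (10 − (59 mod 10)) mod 10 = 1.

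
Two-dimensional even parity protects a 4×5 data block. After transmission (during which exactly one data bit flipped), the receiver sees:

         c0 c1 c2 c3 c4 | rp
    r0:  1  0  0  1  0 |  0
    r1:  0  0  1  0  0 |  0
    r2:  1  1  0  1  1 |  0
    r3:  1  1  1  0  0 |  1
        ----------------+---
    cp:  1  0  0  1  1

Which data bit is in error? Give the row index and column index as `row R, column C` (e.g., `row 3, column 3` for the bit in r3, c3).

Recompute each row's even parity and compare to rp:
  r0: data parity 0, sent rp 0 → ok
  r1: data parity 1, sent rp 0 → mismatch
  r2: data parity 0, sent rp 0 → ok
  r3: data parity 1, sent rp 1 → ok
Recompute each column's even parity and compare to cp:
  c0: data parity 1, sent cp 1 → ok
  c1: data parity 0, sent cp 0 → ok
  c2: data parity 0, sent cp 0 → ok
  c3: data parity 0, sent cp 1 → mismatch
  c4: data parity 1, sent cp 1 → ok
Exactly one row (r1) and one column (c3) fail → the flipped bit is at their intersection.

row 1, column 3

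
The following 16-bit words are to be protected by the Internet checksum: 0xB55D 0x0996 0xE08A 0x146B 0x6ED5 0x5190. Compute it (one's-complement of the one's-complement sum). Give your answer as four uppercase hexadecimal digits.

One's-complement addition (fold any carry out of bit 15 back into bit 0):
  0xB55D + 0x0996 = 0x0BEF3
  0xBEF3 + 0xE08A = 0x19F7D → wrap carry → 0x9F7E
  0x9F7E + 0x146B = 0x0B3E9
  0xB3E9 + 0x6ED5 = 0x122BE → wrap carry → 0x22BF
  0x22BF + 0x5190 = 0x0744F
One's-complement sum = 0x744F.
Checksum = ~0x744F & 0xFFFF = 0x8BB0.

8BB0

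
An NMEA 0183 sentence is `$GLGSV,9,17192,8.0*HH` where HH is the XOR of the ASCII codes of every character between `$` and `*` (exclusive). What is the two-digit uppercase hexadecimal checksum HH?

XOR the ASCII codes of the payload characters:
  'G' = 0x47 → acc = 0x47
  'L' = 0x4C → acc = 0x0B
  'G' = 0x47 → acc = 0x4C
  'S' = 0x53 → acc = 0x1F
  'V' = 0x56 → acc = 0x49
  ',' = 0x2C → acc = 0x65
  '9' = 0x39 → acc = 0x5C
  ',' = 0x2C → acc = 0x70
  '1' = 0x31 → acc = 0x41
  '7' = 0x37 → acc = 0x76
  '1' = 0x31 → acc = 0x47
  '9' = 0x39 → acc = 0x7E
  '2' = 0x32 → acc = 0x4C
  ',' = 0x2C → acc = 0x60
  '8' = 0x38 → acc = 0x58
  '.' = 0x2E → acc = 0x76
  '0' = 0x30 → acc = 0x46
Checksum = 0x46.

46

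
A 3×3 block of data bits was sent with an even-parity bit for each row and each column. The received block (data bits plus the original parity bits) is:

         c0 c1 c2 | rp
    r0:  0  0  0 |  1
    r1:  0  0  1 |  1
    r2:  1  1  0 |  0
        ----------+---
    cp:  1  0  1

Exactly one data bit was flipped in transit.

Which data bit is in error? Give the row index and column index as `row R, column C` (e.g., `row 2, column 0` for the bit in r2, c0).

row 0, column 1

Recompute each row's even parity and compare to rp:
  r0: data parity 0, sent rp 1 → mismatch
  r1: data parity 1, sent rp 1 → ok
  r2: data parity 0, sent rp 0 → ok
Recompute each column's even parity and compare to cp:
  c0: data parity 1, sent cp 1 → ok
  c1: data parity 1, sent cp 0 → mismatch
  c2: data parity 1, sent cp 1 → ok
Exactly one row (r0) and one column (c1) fail → the flipped bit is at their intersection.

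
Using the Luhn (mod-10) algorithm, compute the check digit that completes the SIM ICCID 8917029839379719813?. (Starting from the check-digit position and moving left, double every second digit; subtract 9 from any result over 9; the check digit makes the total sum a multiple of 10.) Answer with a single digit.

Partial digits right→left: 3 1 8 9 1 7 9 7 3 9 3 8 9 2 0 7 1 9 8
Double every second digit counting from the check-digit position (so the 1st, 3rd, 5th, ... of the partial from the right).
  doubled (with −9 where >9): 6 7 2 9 6 6 9 0 2 7 → sum 54
  kept as-is: 1 9 7 7 9 8 2 7 9 → sum 59
Total = 54 + 59 = 113.
Check digit = (10 − (113 mod 10)) mod 10 = 7.

7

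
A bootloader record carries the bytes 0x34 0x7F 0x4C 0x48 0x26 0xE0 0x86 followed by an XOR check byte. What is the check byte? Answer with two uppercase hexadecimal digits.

0F

XOR the bytes together:
  start with 0x34
  0x34 ⊕ 0x7F = 0x4B
  0x4B ⊕ 0x4C = 0x07
  0x07 ⊕ 0x48 = 0x4F
  0x4F ⊕ 0x26 = 0x69
  0x69 ⊕ 0xE0 = 0x89
  0x89 ⊕ 0x86 = 0x0F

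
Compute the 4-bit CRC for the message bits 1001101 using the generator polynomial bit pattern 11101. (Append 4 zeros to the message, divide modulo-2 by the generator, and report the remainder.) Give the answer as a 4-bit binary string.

Append 4 zeros: 10011010000. Divide by 11101 (XOR where the leading bit is 1):
  pos 0: 10011 XOR 11101 = 01110
  pos 1: 11100 XOR 11101 = 00001
  pos 5: 11000 XOR 11101 = 00101
Remainder (last 4 bits) = 1010. This is the CRC / FCS.

1010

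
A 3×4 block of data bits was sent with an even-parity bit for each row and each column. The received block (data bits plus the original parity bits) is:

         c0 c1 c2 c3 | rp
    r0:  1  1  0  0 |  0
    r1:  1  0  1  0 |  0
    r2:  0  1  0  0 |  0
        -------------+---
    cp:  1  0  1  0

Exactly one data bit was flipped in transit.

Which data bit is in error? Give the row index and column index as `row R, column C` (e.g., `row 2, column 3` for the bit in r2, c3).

Recompute each row's even parity and compare to rp:
  r0: data parity 0, sent rp 0 → ok
  r1: data parity 0, sent rp 0 → ok
  r2: data parity 1, sent rp 0 → mismatch
Recompute each column's even parity and compare to cp:
  c0: data parity 0, sent cp 1 → mismatch
  c1: data parity 0, sent cp 0 → ok
  c2: data parity 1, sent cp 1 → ok
  c3: data parity 0, sent cp 0 → ok
Exactly one row (r2) and one column (c0) fail → the flipped bit is at their intersection.

row 2, column 0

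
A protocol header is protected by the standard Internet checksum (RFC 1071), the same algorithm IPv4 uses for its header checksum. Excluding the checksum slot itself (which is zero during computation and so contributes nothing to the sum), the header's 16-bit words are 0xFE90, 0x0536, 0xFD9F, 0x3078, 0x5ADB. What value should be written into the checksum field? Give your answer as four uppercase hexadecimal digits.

One's-complement addition (fold any carry out of bit 15 back into bit 0):
  0xFE90 + 0x0536 = 0x103C6 → wrap carry → 0x03C7
  0x03C7 + 0xFD9F = 0x10166 → wrap carry → 0x0167
  0x0167 + 0x3078 = 0x031DF
  0x31DF + 0x5ADB = 0x08CBA
One's-complement sum = 0x8CBA.
Checksum = ~0x8CBA & 0xFFFF = 0x7345.

7345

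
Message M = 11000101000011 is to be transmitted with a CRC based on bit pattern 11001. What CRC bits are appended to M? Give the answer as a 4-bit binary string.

1101

Append 4 zeros: 110001010000110000. Divide by 11001 (XOR where the leading bit is 1):
  pos 0: 11000 XOR 11001 = 00001
  pos 4: 11010 XOR 11001 = 00011
  pos 7: 11000 XOR 11001 = 00001
  pos 11: 11100 XOR 11001 = 00101
  pos 13: 10100 XOR 11001 = 01101
Remainder (last 4 bits) = 1101. This is the CRC / FCS.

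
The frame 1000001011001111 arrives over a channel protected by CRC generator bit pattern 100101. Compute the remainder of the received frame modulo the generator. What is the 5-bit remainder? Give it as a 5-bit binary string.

10100

Modulo-2 division of 1000001011001111 by 100101:
  pos 0: 100000 XOR 100101 = 000101
  pos 3: 101101 XOR 100101 = 001000
  pos 5: 100010 XOR 100101 = 000111
  pos 8: 111011 XOR 100101 = 011110
  pos 9: 111101 XOR 100101 = 011000
  pos 10: 110001 XOR 100101 = 010100
Remainder = 10100 (nonzero — an error is detected).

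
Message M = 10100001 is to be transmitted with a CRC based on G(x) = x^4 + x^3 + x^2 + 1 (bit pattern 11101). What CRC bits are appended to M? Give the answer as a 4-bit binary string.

Append 4 zeros: 101000010000. Divide by 11101 (XOR where the leading bit is 1):
  pos 0: 10100 XOR 11101 = 01001
  pos 1: 10010 XOR 11101 = 01111
  pos 2: 11110 XOR 11101 = 00011
  pos 5: 11100 XOR 11101 = 00001
Remainder (last 4 bits) = 0100. This is the CRC / FCS.

0100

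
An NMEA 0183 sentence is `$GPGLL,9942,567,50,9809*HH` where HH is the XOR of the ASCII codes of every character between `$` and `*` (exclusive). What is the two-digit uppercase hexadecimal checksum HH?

6F

XOR the ASCII codes of the payload characters:
  'G' = 0x47 → acc = 0x47
  'P' = 0x50 → acc = 0x17
  'G' = 0x47 → acc = 0x50
  'L' = 0x4C → acc = 0x1C
  'L' = 0x4C → acc = 0x50
  ',' = 0x2C → acc = 0x7C
  '9' = 0x39 → acc = 0x45
  '9' = 0x39 → acc = 0x7C
  '4' = 0x34 → acc = 0x48
  '2' = 0x32 → acc = 0x7A
  ',' = 0x2C → acc = 0x56
  '5' = 0x35 → acc = 0x63
  '6' = 0x36 → acc = 0x55
  '7' = 0x37 → acc = 0x62
  ',' = 0x2C → acc = 0x4E
  '5' = 0x35 → acc = 0x7B
  '0' = 0x30 → acc = 0x4B
  ',' = 0x2C → acc = 0x67
  '9' = 0x39 → acc = 0x5E
  '8' = 0x38 → acc = 0x66
  '0' = 0x30 → acc = 0x56
  '9' = 0x39 → acc = 0x6F
Checksum = 0x6F.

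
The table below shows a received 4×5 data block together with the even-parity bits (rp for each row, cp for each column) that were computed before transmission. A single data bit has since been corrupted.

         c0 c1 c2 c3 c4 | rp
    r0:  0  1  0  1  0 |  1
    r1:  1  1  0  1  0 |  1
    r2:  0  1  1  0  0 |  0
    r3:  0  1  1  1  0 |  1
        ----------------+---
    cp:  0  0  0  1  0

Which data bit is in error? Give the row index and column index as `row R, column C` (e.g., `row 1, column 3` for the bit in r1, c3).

Recompute each row's even parity and compare to rp:
  r0: data parity 0, sent rp 1 → mismatch
  r1: data parity 1, sent rp 1 → ok
  r2: data parity 0, sent rp 0 → ok
  r3: data parity 1, sent rp 1 → ok
Recompute each column's even parity and compare to cp:
  c0: data parity 1, sent cp 0 → mismatch
  c1: data parity 0, sent cp 0 → ok
  c2: data parity 0, sent cp 0 → ok
  c3: data parity 1, sent cp 1 → ok
  c4: data parity 0, sent cp 0 → ok
Exactly one row (r0) and one column (c0) fail → the flipped bit is at their intersection.

row 0, column 0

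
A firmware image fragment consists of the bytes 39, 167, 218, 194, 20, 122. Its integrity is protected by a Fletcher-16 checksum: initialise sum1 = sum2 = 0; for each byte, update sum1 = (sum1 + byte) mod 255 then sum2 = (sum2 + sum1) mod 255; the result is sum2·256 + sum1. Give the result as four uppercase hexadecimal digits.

87FA

Running sums (mod 255):
  after byte 0 (39): sum1=39, sum2=39
  after byte 1 (167): sum1=206, sum2=245
  after byte 2 (218): sum1=169, sum2=159
  after byte 3 (194): sum1=108, sum2=12
  after byte 4 (20): sum1=128, sum2=140
  after byte 5 (122): sum1=250, sum2=135
Checksum = sum2·256 + sum1 = 135·256 + 250 = 34810 = 0x87FA.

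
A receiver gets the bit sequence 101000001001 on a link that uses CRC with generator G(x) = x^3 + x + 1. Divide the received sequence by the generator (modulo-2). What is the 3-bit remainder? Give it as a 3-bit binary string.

Modulo-2 division of 101000001001 by 1011:
  pos 0: 1010 XOR 1011 = 0001
  pos 3: 1000 XOR 1011 = 0011
  pos 5: 1101 XOR 1011 = 0110
  pos 6: 1100 XOR 1011 = 0111
  pos 7: 1110 XOR 1011 = 0101
  pos 8: 1011 XOR 1011 = 0000
Remainder = 000 (zero — the frame passes the CRC check).

000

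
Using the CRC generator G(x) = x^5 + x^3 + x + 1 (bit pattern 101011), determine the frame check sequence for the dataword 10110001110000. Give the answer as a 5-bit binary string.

01001

Append 5 zeros: 1011000111000000000. Divide by 101011 (XOR where the leading bit is 1):
  pos 0: 101100 XOR 101011 = 000111
  pos 3: 111011 XOR 101011 = 010000
  pos 4: 100001 XOR 101011 = 001010
  pos 6: 101000 XOR 101011 = 000011
  pos 10: 110000 XOR 101011 = 011011
  pos 11: 110110 XOR 101011 = 011101
  pos 12: 111010 XOR 101011 = 010001
  pos 13: 100010 XOR 101011 = 001001
Remainder (last 5 bits) = 01001. This is the CRC / FCS.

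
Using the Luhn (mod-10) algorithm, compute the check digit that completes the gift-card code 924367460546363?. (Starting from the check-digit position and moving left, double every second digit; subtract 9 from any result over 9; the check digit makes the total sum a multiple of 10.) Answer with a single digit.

7

Partial digits right→left: 3 6 3 6 4 5 0 6 4 7 6 3 4 2 9
Double every second digit counting from the check-digit position (so the 1st, 3rd, 5th, ... of the partial from the right).
  doubled (with −9 where >9): 6 6 8 0 8 3 8 9 → sum 48
  kept as-is: 6 6 5 6 7 3 2 → sum 35
Total = 48 + 35 = 83.
Check digit = (10 − (83 mod 10)) mod 10 = 7.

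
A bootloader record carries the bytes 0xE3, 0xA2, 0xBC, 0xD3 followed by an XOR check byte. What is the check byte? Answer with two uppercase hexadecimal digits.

XOR the bytes together:
  start with 0xE3
  0xE3 ⊕ 0xA2 = 0x41
  0x41 ⊕ 0xBC = 0xFD
  0xFD ⊕ 0xD3 = 0x2E

2E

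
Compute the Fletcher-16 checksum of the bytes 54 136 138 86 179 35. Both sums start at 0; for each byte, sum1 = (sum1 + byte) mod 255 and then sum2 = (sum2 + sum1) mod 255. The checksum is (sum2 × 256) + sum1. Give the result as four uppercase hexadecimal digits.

Running sums (mod 255):
  after byte 0 (54): sum1=54, sum2=54
  after byte 1 (136): sum1=190, sum2=244
  after byte 2 (138): sum1=73, sum2=62
  after byte 3 (86): sum1=159, sum2=221
  after byte 4 (179): sum1=83, sum2=49
  after byte 5 (35): sum1=118, sum2=167
Checksum = sum2·256 + sum1 = 167·256 + 118 = 42870 = 0xA776.

A776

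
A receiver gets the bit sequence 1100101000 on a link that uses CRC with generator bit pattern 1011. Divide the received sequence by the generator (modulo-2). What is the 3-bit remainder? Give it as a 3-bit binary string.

Modulo-2 division of 1100101000 by 1011:
  pos 0: 1100 XOR 1011 = 0111
  pos 1: 1111 XOR 1011 = 0100
  pos 2: 1000 XOR 1011 = 0011
  pos 4: 1110 XOR 1011 = 0101
  pos 5: 1010 XOR 1011 = 0001
Remainder = 010 (nonzero — an error is detected).

010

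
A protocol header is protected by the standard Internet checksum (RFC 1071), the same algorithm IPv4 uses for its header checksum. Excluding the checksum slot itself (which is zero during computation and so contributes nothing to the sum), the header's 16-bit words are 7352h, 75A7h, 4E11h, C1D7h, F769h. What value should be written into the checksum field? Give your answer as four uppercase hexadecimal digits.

0FB3

One's-complement addition (fold any carry out of bit 15 back into bit 0):
  0x7352 + 0x75A7 = 0x0E8F9
  0xE8F9 + 0x4E11 = 0x1370A → wrap carry → 0x370B
  0x370B + 0xC1D7 = 0x0F8E2
  0xF8E2 + 0xF769 = 0x1F04B → wrap carry → 0xF04C
One's-complement sum = 0xF04C.
Checksum = ~0xF04C & 0xFFFF = 0x0FB3.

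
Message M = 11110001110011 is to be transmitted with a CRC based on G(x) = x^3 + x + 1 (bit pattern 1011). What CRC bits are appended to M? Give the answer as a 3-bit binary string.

Append 3 zeros: 11110001110011000. Divide by 1011 (XOR where the leading bit is 1):
  pos 0: 1111 XOR 1011 = 0100
  pos 1: 1000 XOR 1011 = 0011
  pos 3: 1100 XOR 1011 = 0111
  pos 4: 1111 XOR 1011 = 0100
  pos 5: 1001 XOR 1011 = 0010
  pos 7: 1010 XOR 1011 = 0001
  pos 10: 1011 XOR 1011 = 0000
Remainder (last 3 bits) = 000. This is the CRC / FCS.

000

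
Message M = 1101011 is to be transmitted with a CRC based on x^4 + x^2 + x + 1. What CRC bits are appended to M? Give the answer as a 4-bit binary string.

Append 4 zeros: 11010110000. Divide by 10111 (XOR where the leading bit is 1):
  pos 0: 11010 XOR 10111 = 01101
  pos 1: 11011 XOR 10111 = 01100
  pos 2: 11001 XOR 10111 = 01110
  pos 3: 11100 XOR 10111 = 01011
  pos 4: 10110 XOR 10111 = 00001
Remainder (last 4 bits) = 0100. This is the CRC / FCS.

0100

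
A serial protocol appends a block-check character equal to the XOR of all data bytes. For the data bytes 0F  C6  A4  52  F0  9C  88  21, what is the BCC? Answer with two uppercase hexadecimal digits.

XOR the bytes together:
  start with 0x0F
  0x0F ⊕ 0xC6 = 0xC9
  0xC9 ⊕ 0xA4 = 0x6D
  0x6D ⊕ 0x52 = 0x3F
  0x3F ⊕ 0xF0 = 0xCF
  0xCF ⊕ 0x9C = 0x53
  0x53 ⊕ 0x88 = 0xDB
  0xDB ⊕ 0x21 = 0xFA

FA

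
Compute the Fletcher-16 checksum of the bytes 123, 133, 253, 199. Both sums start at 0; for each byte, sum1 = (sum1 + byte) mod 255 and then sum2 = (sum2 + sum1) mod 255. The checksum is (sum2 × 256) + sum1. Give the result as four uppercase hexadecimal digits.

Running sums (mod 255):
  after byte 0 (123): sum1=123, sum2=123
  after byte 1 (133): sum1=1, sum2=124
  after byte 2 (253): sum1=254, sum2=123
  after byte 3 (199): sum1=198, sum2=66
Checksum = sum2·256 + sum1 = 66·256 + 198 = 17094 = 0x42C6.

42C6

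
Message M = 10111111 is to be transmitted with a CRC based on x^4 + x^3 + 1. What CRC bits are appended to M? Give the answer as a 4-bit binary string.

1100

Append 4 zeros: 101111110000. Divide by 11001 (XOR where the leading bit is 1):
  pos 0: 10111 XOR 11001 = 01110
  pos 1: 11101 XOR 11001 = 00100
  pos 3: 10011 XOR 11001 = 01010
  pos 4: 10100 XOR 11001 = 01101
  pos 5: 11010 XOR 11001 = 00011
Remainder (last 4 bits) = 1100. This is the CRC / FCS.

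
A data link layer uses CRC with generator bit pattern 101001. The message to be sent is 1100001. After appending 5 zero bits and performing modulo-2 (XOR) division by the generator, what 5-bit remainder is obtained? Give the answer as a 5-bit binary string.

Append 5 zeros: 110000100000. Divide by 101001 (XOR where the leading bit is 1):
  pos 0: 110000 XOR 101001 = 011001
  pos 1: 110011 XOR 101001 = 011010
  pos 2: 110100 XOR 101001 = 011101
  pos 3: 111010 XOR 101001 = 010011
  pos 4: 100110 XOR 101001 = 001111
  pos 6: 111100 XOR 101001 = 010101
Remainder (last 5 bits) = 10101. This is the CRC / FCS.

10101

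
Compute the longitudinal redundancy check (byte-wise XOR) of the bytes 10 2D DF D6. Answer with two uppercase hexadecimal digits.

XOR the bytes together:
  start with 0x10
  0x10 ⊕ 0x2D = 0x3D
  0x3D ⊕ 0xDF = 0xE2
  0xE2 ⊕ 0xD6 = 0x34

34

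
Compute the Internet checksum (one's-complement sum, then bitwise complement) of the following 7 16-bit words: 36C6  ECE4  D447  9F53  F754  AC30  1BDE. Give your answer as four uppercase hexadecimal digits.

One's-complement addition (fold any carry out of bit 15 back into bit 0):
  0x36C6 + 0xECE4 = 0x123AA → wrap carry → 0x23AB
  0x23AB + 0xD447 = 0x0F7F2
  0xF7F2 + 0x9F53 = 0x19745 → wrap carry → 0x9746
  0x9746 + 0xF754 = 0x18E9A → wrap carry → 0x8E9B
  0x8E9B + 0xAC30 = 0x13ACB → wrap carry → 0x3ACC
  0x3ACC + 0x1BDE = 0x056AA
One's-complement sum = 0x56AA.
Checksum = ~0x56AA & 0xFFFF = 0xA955.

A955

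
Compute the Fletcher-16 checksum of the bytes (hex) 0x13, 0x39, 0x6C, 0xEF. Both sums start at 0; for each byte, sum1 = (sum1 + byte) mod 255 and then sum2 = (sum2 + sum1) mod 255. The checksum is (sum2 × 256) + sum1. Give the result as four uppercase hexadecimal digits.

C0A8

Running sums (mod 255):
  after byte 0 (0x13): sum1=19, sum2=19
  after byte 1 (0x39): sum1=76, sum2=95
  after byte 2 (0x6C): sum1=184, sum2=24
  after byte 3 (0xEF): sum1=168, sum2=192
Checksum = sum2·256 + sum1 = 192·256 + 168 = 49320 = 0xC0A8.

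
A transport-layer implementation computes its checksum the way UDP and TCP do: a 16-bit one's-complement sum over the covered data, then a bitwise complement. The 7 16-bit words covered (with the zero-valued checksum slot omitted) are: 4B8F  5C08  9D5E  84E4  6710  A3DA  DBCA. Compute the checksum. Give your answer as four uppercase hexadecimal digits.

One's-complement addition (fold any carry out of bit 15 back into bit 0):
  0x4B8F + 0x5C08 = 0x0A797
  0xA797 + 0x9D5E = 0x144F5 → wrap carry → 0x44F6
  0x44F6 + 0x84E4 = 0x0C9DA
  0xC9DA + 0x6710 = 0x130EA → wrap carry → 0x30EB
  0x30EB + 0xA3DA = 0x0D4C5
  0xD4C5 + 0xDBCA = 0x1B08F → wrap carry → 0xB090
One's-complement sum = 0xB090.
Checksum = ~0xB090 & 0xFFFF = 0x4F6F.

4F6F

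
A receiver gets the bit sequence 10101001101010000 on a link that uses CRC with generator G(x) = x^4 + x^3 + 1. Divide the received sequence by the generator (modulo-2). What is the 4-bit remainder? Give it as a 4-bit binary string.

Modulo-2 division of 10101001101010000 by 11001:
  pos 0: 10101 XOR 11001 = 01100
  pos 1: 11000 XOR 11001 = 00001
  pos 5: 10110 XOR 11001 = 01111
  pos 6: 11111 XOR 11001 = 00110
  pos 8: 11001 XOR 11001 = 00000
Remainder = 0000 (zero — the frame passes the CRC check).

0000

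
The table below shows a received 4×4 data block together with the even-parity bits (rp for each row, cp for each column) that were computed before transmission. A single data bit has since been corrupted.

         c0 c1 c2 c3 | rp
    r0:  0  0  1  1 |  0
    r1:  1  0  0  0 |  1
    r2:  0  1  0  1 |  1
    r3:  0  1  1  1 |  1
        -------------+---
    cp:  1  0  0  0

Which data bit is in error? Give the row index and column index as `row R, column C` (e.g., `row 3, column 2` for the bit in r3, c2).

Recompute each row's even parity and compare to rp:
  r0: data parity 0, sent rp 0 → ok
  r1: data parity 1, sent rp 1 → ok
  r2: data parity 0, sent rp 1 → mismatch
  r3: data parity 1, sent rp 1 → ok
Recompute each column's even parity and compare to cp:
  c0: data parity 1, sent cp 1 → ok
  c1: data parity 0, sent cp 0 → ok
  c2: data parity 0, sent cp 0 → ok
  c3: data parity 1, sent cp 0 → mismatch
Exactly one row (r2) and one column (c3) fail → the flipped bit is at their intersection.

row 2, column 3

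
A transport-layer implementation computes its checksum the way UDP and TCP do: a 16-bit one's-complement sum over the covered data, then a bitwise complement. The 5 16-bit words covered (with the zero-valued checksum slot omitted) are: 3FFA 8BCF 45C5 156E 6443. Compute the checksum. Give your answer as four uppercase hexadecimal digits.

74BF

One's-complement addition (fold any carry out of bit 15 back into bit 0):
  0x3FFA + 0x8BCF = 0x0CBC9
  0xCBC9 + 0x45C5 = 0x1118E → wrap carry → 0x118F
  0x118F + 0x156E = 0x026FD
  0x26FD + 0x6443 = 0x08B40
One's-complement sum = 0x8B40.
Checksum = ~0x8B40 & 0xFFFF = 0x74BF.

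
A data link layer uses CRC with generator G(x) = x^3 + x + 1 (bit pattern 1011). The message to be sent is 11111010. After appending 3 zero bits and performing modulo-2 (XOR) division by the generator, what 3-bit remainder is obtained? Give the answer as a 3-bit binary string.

Append 3 zeros: 11111010000. Divide by 1011 (XOR where the leading bit is 1):
  pos 0: 1111 XOR 1011 = 0100
  pos 1: 1001 XOR 1011 = 0010
  pos 3: 1001 XOR 1011 = 0010
  pos 5: 1000 XOR 1011 = 0011
  pos 7: 1100 XOR 1011 = 0111
Remainder (last 3 bits) = 111. This is the CRC / FCS.

111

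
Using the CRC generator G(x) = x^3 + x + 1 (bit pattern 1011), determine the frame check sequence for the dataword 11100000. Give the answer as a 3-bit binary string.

101

Append 3 zeros: 11100000000. Divide by 1011 (XOR where the leading bit is 1):
  pos 0: 1110 XOR 1011 = 0101
  pos 1: 1010 XOR 1011 = 0001
  pos 4: 1000 XOR 1011 = 0011
  pos 6: 1100 XOR 1011 = 0111
  pos 7: 1110 XOR 1011 = 0101
Remainder (last 3 bits) = 101. This is the CRC / FCS.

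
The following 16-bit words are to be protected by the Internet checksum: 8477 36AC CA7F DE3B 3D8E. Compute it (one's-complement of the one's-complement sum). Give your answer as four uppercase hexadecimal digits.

One's-complement addition (fold any carry out of bit 15 back into bit 0):
  0x8477 + 0x36AC = 0x0BB23
  0xBB23 + 0xCA7F = 0x185A2 → wrap carry → 0x85A3
  0x85A3 + 0xDE3B = 0x163DE → wrap carry → 0x63DF
  0x63DF + 0x3D8E = 0x0A16D
One's-complement sum = 0xA16D.
Checksum = ~0xA16D & 0xFFFF = 0x5E92.

5E92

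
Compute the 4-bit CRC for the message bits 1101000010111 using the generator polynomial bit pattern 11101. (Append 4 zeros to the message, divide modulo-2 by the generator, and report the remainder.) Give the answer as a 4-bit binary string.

1110

Append 4 zeros: 11010000101110000. Divide by 11101 (XOR where the leading bit is 1):
  pos 0: 11010 XOR 11101 = 00111
  pos 2: 11100 XOR 11101 = 00001
  pos 6: 10101 XOR 11101 = 01000
  pos 7: 10001 XOR 11101 = 01100
  pos 8: 11001 XOR 11101 = 00100
  pos 10: 10000 XOR 11101 = 01101
  pos 11: 11010 XOR 11101 = 00111
Remainder (last 4 bits) = 1110. This is the CRC / FCS.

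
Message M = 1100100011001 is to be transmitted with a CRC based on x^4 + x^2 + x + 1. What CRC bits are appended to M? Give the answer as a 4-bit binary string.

Append 4 zeros: 11001000110010000. Divide by 10111 (XOR where the leading bit is 1):
  pos 0: 11001 XOR 10111 = 01110
  pos 1: 11100 XOR 10111 = 01011
  pos 2: 10110 XOR 10111 = 00001
  pos 6: 10110 XOR 10111 = 00001
  pos 10: 10100 XOR 10111 = 00011
Remainder (last 4 bits) = 1100. This is the CRC / FCS.

1100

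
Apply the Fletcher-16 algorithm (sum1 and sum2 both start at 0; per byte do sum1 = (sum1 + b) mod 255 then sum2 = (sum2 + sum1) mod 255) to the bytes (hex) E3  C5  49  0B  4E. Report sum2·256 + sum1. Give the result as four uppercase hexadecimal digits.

Running sums (mod 255):
  after byte 0 (E3): sum1=227, sum2=227
  after byte 1 (C5): sum1=169, sum2=141
  after byte 2 (49): sum1=242, sum2=128
  after byte 3 (0B): sum1=253, sum2=126
  after byte 4 (4E): sum1=76, sum2=202
Checksum = sum2·256 + sum1 = 202·256 + 76 = 51788 = 0xCA4C.

CA4C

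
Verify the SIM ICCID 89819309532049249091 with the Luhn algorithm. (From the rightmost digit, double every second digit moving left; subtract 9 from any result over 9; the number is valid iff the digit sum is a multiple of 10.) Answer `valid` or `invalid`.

From the right, keep odd positions and double even positions (subtract 9 from any doubled value over 9):
  doubled (positions 2,4,...): 9 9 4 8 4 1 0 9 7 7 → sum 58
  kept (positions 1,3,...): 1 0 4 9 0 3 9 3 1 9 → sum 39
Total = 97.
97 mod 10 = 7, so the number is invalid.

invalid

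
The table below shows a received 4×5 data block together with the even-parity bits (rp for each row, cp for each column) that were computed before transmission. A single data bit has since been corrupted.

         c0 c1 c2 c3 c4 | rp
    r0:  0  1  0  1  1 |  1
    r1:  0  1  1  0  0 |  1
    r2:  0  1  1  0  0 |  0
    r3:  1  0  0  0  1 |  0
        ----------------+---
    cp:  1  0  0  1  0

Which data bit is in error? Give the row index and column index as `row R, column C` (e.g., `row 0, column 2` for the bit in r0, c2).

Recompute each row's even parity and compare to rp:
  r0: data parity 1, sent rp 1 → ok
  r1: data parity 0, sent rp 1 → mismatch
  r2: data parity 0, sent rp 0 → ok
  r3: data parity 0, sent rp 0 → ok
Recompute each column's even parity and compare to cp:
  c0: data parity 1, sent cp 1 → ok
  c1: data parity 1, sent cp 0 → mismatch
  c2: data parity 0, sent cp 0 → ok
  c3: data parity 1, sent cp 1 → ok
  c4: data parity 0, sent cp 0 → ok
Exactly one row (r1) and one column (c1) fail → the flipped bit is at their intersection.

row 1, column 1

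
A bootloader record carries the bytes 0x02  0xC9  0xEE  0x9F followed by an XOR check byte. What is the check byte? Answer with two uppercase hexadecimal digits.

XOR the bytes together:
  start with 0x02
  0x02 ⊕ 0xC9 = 0xCB
  0xCB ⊕ 0xEE = 0x25
  0x25 ⊕ 0x9F = 0xBA

BA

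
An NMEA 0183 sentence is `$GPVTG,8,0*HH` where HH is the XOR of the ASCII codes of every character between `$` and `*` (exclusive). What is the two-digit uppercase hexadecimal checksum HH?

5A

XOR the ASCII codes of the payload characters:
  'G' = 0x47 → acc = 0x47
  'P' = 0x50 → acc = 0x17
  'V' = 0x56 → acc = 0x41
  'T' = 0x54 → acc = 0x15
  'G' = 0x47 → acc = 0x52
  ',' = 0x2C → acc = 0x7E
  '8' = 0x38 → acc = 0x46
  ',' = 0x2C → acc = 0x6A
  '0' = 0x30 → acc = 0x5A
Checksum = 0x5A.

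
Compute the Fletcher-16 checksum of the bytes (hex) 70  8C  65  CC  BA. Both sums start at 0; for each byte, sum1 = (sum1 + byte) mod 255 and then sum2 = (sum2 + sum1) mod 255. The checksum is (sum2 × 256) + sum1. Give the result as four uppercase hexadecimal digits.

E8E9

Running sums (mod 255):
  after byte 0 (70): sum1=112, sum2=112
  after byte 1 (8C): sum1=252, sum2=109
  after byte 2 (65): sum1=98, sum2=207
  after byte 3 (CC): sum1=47, sum2=254
  after byte 4 (BA): sum1=233, sum2=232
Checksum = sum2·256 + sum1 = 232·256 + 233 = 59625 = 0xE8E9.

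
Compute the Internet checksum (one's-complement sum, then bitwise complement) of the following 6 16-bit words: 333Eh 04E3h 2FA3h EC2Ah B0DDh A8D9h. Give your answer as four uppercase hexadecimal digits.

One's-complement addition (fold any carry out of bit 15 back into bit 0):
  0x333E + 0x04E3 = 0x03821
  0x3821 + 0x2FA3 = 0x067C4
  0x67C4 + 0xEC2A = 0x153EE → wrap carry → 0x53EF
  0x53EF + 0xB0DD = 0x104CC → wrap carry → 0x04CD
  0x04CD + 0xA8D9 = 0x0ADA6
One's-complement sum = 0xADA6.
Checksum = ~0xADA6 & 0xFFFF = 0x5259.

5259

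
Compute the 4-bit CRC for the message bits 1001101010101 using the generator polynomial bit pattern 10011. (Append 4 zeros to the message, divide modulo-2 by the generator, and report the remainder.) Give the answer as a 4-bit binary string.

1101

Append 4 zeros: 10011010101010000. Divide by 10011 (XOR where the leading bit is 1):
  pos 0: 10011 XOR 10011 = 00000
  pos 6: 10101 XOR 10011 = 00110
  pos 8: 11001 XOR 10011 = 01010
  pos 9: 10100 XOR 10011 = 00111
  pos 11: 11100 XOR 10011 = 01111
  pos 12: 11110 XOR 10011 = 01101
Remainder (last 4 bits) = 1101. This is the CRC / FCS.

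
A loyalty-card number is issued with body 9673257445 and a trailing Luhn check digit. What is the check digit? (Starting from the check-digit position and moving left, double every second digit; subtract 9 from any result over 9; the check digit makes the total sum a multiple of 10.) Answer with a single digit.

Partial digits right→left: 5 4 4 7 5 2 3 7 6 9
Double every second digit counting from the check-digit position (so the 1st, 3rd, 5th, ... of the partial from the right).
  doubled (with −9 where >9): 1 8 1 6 3 → sum 19
  kept as-is: 4 7 2 7 9 → sum 29
Total = 19 + 29 = 48.
Check digit = (10 − (48 mod 10)) mod 10 = 2.

2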